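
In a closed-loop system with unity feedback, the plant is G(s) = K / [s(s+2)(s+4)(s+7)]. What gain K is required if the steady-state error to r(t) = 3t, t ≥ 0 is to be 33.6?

The open loop has one pole at the origin → type 1 system.
K_v = lim_{s→0} s·G(s) = K / (2·4·7) = (1/56)·K.
e_ss = 3/K_v = 33.6 ⇒ K_v = 5/56 ⇒ K = (5/56)/(1/56) = 5.

5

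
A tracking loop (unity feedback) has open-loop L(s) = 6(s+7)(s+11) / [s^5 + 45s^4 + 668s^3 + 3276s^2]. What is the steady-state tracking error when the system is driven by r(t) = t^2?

156/11

Factoring s^2 from the denominator leaves a polynomial with constant term 3276, so the system is type 2.
K_a = lim_{s→0} s^2·L(s) = 6·7·11 / 3276 = 11/78.
r(t) = t^2 gives R(s) = 2/s^3.
e_ss = 2/K_a = 2/(11/78) = 156/11.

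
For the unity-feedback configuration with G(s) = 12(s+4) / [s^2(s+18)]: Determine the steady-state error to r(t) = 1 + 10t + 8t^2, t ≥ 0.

System type = 2 (two poles at s=0). By superposition:
  • 1: tracked with zero error.
  • 10t: tracked with zero error.
  • 8t^2: e_ss = 16/K_a with K_a=8/3 → 6.
Total e_ss = 6.

6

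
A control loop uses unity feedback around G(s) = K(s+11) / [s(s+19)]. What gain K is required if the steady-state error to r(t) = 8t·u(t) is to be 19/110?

System type = 1 (one pole at s=0).
K_v = lim_{s→0} s·G(s) = K·11 / (19) = (11/19)·K.
e_ss = 8/K_v = 19/110 ⇒ K_v = 880/19 ⇒ K = (880/19)/(11/19) = 80.

80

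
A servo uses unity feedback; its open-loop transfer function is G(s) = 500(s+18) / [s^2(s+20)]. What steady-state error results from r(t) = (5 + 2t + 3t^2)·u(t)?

1/75

The open loop has two poles at the origin → type 2 system. By superposition:
  • 5: tracked with zero error.
  • 2t: tracked with zero error.
  • 3t^2: e_ss = 6/K_a with K_a=450 → 1/75.
Total e_ss = 1/75.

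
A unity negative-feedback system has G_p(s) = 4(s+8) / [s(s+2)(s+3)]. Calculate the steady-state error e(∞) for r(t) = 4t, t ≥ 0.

0.75

G_p(s) has one factor of s in the denominator, so the system is type 1.
K_v = lim_{s→0} s·G_p(s) = 4·8 / (2·3) = 16/3.
e_ss = 4/K_v = 4/(16/3) = 0.75.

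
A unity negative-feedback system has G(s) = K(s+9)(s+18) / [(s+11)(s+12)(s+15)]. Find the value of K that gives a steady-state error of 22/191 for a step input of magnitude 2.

200

System type = 0 (no poles at s=0).
K_p = lim_{s→0} G(s) = K·9·18 / (11·12·15) = (9/110)·K.
e_ss = 2/(1 + K_p) = 22/191 ⇒ 1 + (9/110)·K = 191/11 ⇒ K = 200.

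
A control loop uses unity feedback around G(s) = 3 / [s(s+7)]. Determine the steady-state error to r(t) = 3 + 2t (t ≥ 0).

The open loop has one pole at the origin → type 1 system. Taking each input component in turn:
  • 3: tracked with zero error.
  • 2t: e_ss = 2/K_v with K_v=3/7 → 14/3.
Total e_ss = 14/3.

14/3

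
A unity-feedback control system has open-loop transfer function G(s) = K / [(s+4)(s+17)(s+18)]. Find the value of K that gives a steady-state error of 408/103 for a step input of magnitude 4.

System type = 0 (no poles at s=0).
K_p = lim_{s→0} G(s) = K / (4·17·18) = (1/1224)·K.
e_ss = 4/(1 + K_p) = 408/103 ⇒ 1 + (1/1224)·K = 103/102 ⇒ K = 12.

12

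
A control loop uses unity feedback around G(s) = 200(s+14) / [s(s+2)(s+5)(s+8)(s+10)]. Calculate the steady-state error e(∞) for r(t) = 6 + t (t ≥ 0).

System type = 1 (one pole at s=0). Taking each input component in turn:
  • 6: tracked with zero error.
  • t: e_ss = 1/K_v with K_v=3.5 → 2/7.
Total e_ss = 2/7.

2/7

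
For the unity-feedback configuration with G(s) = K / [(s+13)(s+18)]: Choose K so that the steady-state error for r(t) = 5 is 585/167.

100

G(s) has no factors of s in the denominator, so the system is type 0.
K_p = lim_{s→0} G(s) = K / (13·18) = (1/234)·K.
e_ss = 5/(1 + K_p) = 585/167 ⇒ 1 + (1/234)·K = 167/117 ⇒ K = 100.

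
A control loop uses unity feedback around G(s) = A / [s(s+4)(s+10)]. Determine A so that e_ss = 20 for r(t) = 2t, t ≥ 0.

4

G(s) has one factor of s in the denominator, so the system is type 1.
K_v = lim_{s→0} s·G(s) = A / (4·10) = 0.025·A.
e_ss = 2/K_v = 20 ⇒ K_v = 0.1 ⇒ A = 0.1/0.025 = 4.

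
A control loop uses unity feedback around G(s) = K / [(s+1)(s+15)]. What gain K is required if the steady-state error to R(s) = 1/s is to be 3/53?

250

System type = 0 (no poles at s=0).
K_p = lim_{s→0} G(s) = K / (1·15) = (1/15)·K.
e_ss = 1/(1 + K_p) = 3/53 ⇒ 1 + (1/15)·K = 53/3 ⇒ K = 250.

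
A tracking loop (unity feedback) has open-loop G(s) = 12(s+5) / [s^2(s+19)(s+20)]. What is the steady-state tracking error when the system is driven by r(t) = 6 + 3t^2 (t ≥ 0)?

38

The open loop has two poles at the origin → type 2 system. Treating each term separately:
  • 6: tracked with zero error.
  • 3t^2: e_ss = 6/K_a with K_a=3/19 → 38.
Total e_ss = 38.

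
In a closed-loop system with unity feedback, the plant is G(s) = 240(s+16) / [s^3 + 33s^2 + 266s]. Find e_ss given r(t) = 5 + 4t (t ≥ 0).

133/480

Factoring s from the denominator leaves a polynomial with constant term 266, so the system is type 1. By superposition:
  • 5: tracked with zero error.
  • 4t: e_ss = 4/K_v with K_v=1920/133 → 133/480.
Total e_ss = 133/480.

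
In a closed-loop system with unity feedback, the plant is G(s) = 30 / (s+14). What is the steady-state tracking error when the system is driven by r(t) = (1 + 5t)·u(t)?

G(s) has no factors of s in the denominator, so the system is type 0. By superposition:
  • 1: e_ss = 1/(1+K_p) with K_p=15/7 → 7/22.
  • 5t: a type-0 system cannot track it, e_ss → ∞.
The unbounded component dominates.

infinity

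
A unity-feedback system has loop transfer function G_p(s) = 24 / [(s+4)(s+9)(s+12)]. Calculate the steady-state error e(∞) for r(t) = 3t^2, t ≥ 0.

The open loop has no poles at the origin → type 0 system.
For a type-0 system K_a = 0, so e_ss to a parabolic input is unbounded.

infinity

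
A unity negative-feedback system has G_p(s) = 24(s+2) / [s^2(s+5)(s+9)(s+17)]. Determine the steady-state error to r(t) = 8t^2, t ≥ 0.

G_p(s) has two factors of s in the denominator, so the system is type 2.
K_a = lim_{s→0} s^2·G_p(s) = 24·2 / (5·9·17) = 16/255.
r(t) = 8t^2 gives R(s) = 16/s^3.
e_ss = 16/K_a = 16/(16/255) = 255.

255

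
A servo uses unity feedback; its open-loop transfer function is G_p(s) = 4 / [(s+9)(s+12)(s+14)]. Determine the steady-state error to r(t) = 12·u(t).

4536/379

G_p(s) has no factors of s in the denominator, so the system is type 0.
K_p = lim_{s→0} G_p(s) = 4 / (9·12·14) = 1/378.
e_ss = 12/(1 + K_p) = 12/(379/378) = 4536/379.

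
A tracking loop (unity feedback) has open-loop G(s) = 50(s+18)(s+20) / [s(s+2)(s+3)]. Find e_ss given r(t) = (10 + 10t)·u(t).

G(s) has one factor of s in the denominator, so the system is type 1. Taking each input component in turn:
  • 10: tracked with zero error.
  • 10t: e_ss = 10/K_v with K_v=3000 → 1/300.
Total e_ss = 1/300.

1/300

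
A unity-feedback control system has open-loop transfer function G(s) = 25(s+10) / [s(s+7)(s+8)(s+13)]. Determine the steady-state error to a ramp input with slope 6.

G(s) has one factor of s in the denominator, so the system is type 1.
K_v = lim_{s→0} s·G(s) = 25·10 / (7·8·13) = 125/364.
e_ss = 6/K_v = 6/(125/364) = 17.472.

17.472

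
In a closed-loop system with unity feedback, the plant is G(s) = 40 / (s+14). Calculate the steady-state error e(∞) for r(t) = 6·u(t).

System type = 0 (no poles at s=0).
K_p = lim_{s→0} G(s) = 40 / (14) = 20/7.
e_ss = 6/(1 + K_p) = 6/(27/7) = 14/9.

14/9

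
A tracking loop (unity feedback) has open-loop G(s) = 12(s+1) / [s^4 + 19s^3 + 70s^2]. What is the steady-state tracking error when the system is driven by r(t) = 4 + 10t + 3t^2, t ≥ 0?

Lowest-order denominator term is 70s^2, so the open loop has 2 poles at the origin → type 2 system. Taking each input component in turn:
  • 4: tracked with zero error.
  • 10t: tracked with zero error.
  • 3t^2: e_ss = 6/K_a with K_a=6/35 → 35.
Total e_ss = 35.

35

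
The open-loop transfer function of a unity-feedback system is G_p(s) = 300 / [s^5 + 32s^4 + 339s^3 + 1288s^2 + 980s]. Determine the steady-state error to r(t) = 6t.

Lowest-order denominator term is 980s, so the open loop has 1 pole at the origin → type 1 system.
K_v = lim_{s→0} s·G_p(s) = 300 / 980 = 15/49.
e_ss = 6/K_v = 6/(15/49) = 19.6.

19.6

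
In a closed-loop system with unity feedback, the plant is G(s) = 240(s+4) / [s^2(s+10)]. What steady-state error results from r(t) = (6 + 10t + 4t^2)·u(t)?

Two free integrators in G(s): this is a type 2 system. Taking each input component in turn:
  • 6: tracked with zero error.
  • 10t: tracked with zero error.
  • 4t^2: e_ss = 8/K_a with K_a=96 → 1/12.
Total e_ss = 1/12.

1/12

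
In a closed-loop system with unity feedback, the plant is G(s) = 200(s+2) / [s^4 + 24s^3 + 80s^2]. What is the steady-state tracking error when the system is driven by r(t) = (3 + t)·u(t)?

The denominator has no term below 80s^2 — 2 poles at s=0, type 2. Taking each input component in turn:
  • 3: tracked with zero error.
  • t: tracked with zero error.
Total e_ss = 0.

0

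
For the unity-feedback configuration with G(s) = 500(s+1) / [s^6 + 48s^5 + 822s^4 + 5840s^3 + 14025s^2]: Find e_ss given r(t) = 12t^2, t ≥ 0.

673.2

The denominator has no term below 14025s^2 — 2 poles at s=0, type 2.
K_a = lim_{s→0} s^2·G(s) = 500·1 / 14025 = 20/561.
r(t) = 12t^2 gives R(s) = 24/s^3.
e_ss = 24/K_a = 24/(20/561) = 673.2.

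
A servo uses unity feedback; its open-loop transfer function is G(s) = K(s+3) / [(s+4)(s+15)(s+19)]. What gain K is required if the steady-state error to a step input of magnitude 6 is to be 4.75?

100

The open loop has no poles at the origin → type 0 system.
K_p = lim_{s→0} G(s) = K·3 / (4·15·19) = (1/380)·K.
e_ss = 6/(1 + K_p) = 4.75 ⇒ 1 + (1/380)·K = 24/19 ⇒ K = 100.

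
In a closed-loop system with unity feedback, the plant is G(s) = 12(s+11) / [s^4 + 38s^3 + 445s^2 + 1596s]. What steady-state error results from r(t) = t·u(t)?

133/11

The denominator has no term below 1596s — 1 pole at s=0, type 1.
K_v = lim_{s→0} s·G(s) = 12·11 / 1596 = 11/133.
e_ss = 1/K_v = 1/(11/133) = 133/11.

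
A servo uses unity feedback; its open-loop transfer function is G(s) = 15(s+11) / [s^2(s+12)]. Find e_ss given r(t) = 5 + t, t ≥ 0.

0

The open loop has two poles at the origin → type 2 system. Treating each term separately:
  • 5: tracked with zero error.
  • t: tracked with zero error.
Total e_ss = 0.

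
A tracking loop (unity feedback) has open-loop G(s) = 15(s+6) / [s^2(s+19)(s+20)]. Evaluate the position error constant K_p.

infinity

K_p = lim_{s→0} G(s); with 2 poles at the origin the limit diverges, so K_p = ∞.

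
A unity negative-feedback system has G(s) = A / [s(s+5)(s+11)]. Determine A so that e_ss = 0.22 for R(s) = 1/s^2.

250

The open loop has one pole at the origin → type 1 system.
K_v = lim_{s→0} s·G(s) = A / (5·11) = (1/55)·A.
e_ss = 1/K_v = 0.22 ⇒ K_v = 50/11 ⇒ A = (50/11)/(1/55) = 250.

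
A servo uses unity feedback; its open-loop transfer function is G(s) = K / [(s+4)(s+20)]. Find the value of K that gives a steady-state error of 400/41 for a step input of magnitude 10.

2

G(s) has no factors of s in the denominator, so the system is type 0.
K_p = lim_{s→0} G(s) = K / (4·20) = 0.0125·K.
e_ss = 10/(1 + K_p) = 400/41 ⇒ 1 + 0.0125·K = 1.025 ⇒ K = 2.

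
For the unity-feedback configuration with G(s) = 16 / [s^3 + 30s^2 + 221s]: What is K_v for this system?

16/221

Factoring s from the denominator leaves a polynomial with constant term 221, so the system is type 1.
K_v = lim_{s→0} s·G(s) = 16 / 221 = 16/221.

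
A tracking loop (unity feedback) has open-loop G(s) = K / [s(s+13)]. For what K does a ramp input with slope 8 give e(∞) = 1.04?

One free integrator in G(s): this is a type 1 system.
K_v = lim_{s→0} s·G(s) = K / (13) = (1/13)·K.
e_ss = 8/K_v = 1.04 ⇒ K_v = 100/13 ⇒ K = (100/13)/(1/13) = 100.

100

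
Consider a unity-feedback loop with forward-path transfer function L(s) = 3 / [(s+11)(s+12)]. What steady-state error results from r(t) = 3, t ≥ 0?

44/15

The open loop has no poles at the origin → type 0 system.
K_p = lim_{s→0} L(s) = 3 / (11·12) = 1/44.
e_ss = 3/(1 + K_p) = 3/(45/44) = 44/15.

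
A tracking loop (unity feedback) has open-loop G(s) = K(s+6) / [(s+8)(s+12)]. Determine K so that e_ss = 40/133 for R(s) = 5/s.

G(s) has no factors of s in the denominator, so the system is type 0.
K_p = lim_{s→0} G(s) = K·6 / (8·12) = 0.0625·K.
e_ss = 5/(1 + K_p) = 40/133 ⇒ 1 + 0.0625·K = 16.625 ⇒ K = 250.

250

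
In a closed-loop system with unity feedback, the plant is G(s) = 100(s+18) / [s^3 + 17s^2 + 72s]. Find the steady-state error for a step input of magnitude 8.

0

Factoring s from the denominator leaves a polynomial with constant term 72, so the system is type 1.
A type-1 system has K_p = ∞, so it tracks a step input with zero steady-state error.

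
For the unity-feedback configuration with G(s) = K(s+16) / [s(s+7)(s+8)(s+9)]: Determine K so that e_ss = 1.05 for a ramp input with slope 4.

The open loop has one pole at the origin → type 1 system.
K_v = lim_{s→0} s·G(s) = K·16 / (7·8·9) = (2/63)·K.
e_ss = 4/K_v = 1.05 ⇒ K_v = 80/21 ⇒ K = (80/21)/(2/63) = 120.

120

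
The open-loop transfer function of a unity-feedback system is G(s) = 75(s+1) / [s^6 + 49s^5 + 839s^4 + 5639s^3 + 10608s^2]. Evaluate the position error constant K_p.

K_p = lim_{s→0} G(s); with 2 poles at the origin the limit diverges, so K_p = ∞.

infinity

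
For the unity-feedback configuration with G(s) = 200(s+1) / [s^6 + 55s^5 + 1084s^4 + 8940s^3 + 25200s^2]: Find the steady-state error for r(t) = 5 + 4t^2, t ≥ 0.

Factoring s^2 from the denominator leaves a polynomial with constant term 25200, so the system is type 2. Taking each input component in turn:
  • 5: tracked with zero error.
  • 4t^2: e_ss = 8/K_a with K_a=1/126 → 1008.
Total e_ss = 1008.

1008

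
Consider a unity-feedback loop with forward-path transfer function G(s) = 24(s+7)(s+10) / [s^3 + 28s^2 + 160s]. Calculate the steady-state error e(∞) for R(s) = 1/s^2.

Factoring s from the denominator leaves a polynomial with constant term 160, so the system is type 1.
K_v = lim_{s→0} s·G(s) = 24·7·10 / 160 = 10.5.
e_ss = 1/K_v = 1/10.5 = 2/21.

2/21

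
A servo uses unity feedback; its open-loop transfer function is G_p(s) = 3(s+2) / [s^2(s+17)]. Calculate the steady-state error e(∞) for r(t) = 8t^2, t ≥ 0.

System type = 2 (two poles at s=0).
K_a = lim_{s→0} s^2·G_p(s) = 3·2 / (17) = 6/17.
r(t) = 8t^2 gives R(s) = 16/s^3.
e_ss = 16/K_a = 16/(6/17) = 136/3.

136/3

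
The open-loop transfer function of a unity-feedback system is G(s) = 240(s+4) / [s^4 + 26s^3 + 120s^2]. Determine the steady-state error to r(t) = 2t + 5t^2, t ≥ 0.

Lowest-order denominator term is 120s^2, so the open loop has 2 poles at the origin → type 2 system. Taking each input component in turn:
  • 2t: tracked with zero error.
  • 5t^2: e_ss = 10/K_a with K_a=8 → 1.25.
Total e_ss = 1.25.

1.25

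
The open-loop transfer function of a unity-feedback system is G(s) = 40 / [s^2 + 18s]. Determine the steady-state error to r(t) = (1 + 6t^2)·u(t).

infinity

The denominator has no term below 18s — 1 pole at s=0, type 1. Taking each input component in turn:
  • 1: tracked with zero error.
  • 6t^2: a type-1 system cannot track it, e_ss → ∞.
The unbounded component dominates.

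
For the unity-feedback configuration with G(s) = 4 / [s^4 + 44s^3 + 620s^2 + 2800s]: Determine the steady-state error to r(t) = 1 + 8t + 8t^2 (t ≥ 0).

The denominator has no term below 2800s — 1 pole at s=0, type 1. By superposition:
  • 1: tracked with zero error.
  • 8t: e_ss = 8/K_v with K_v=1/700 → 5600.
  • 8t^2: a type-1 system cannot track it, e_ss → ∞.
The unbounded component dominates.

infinity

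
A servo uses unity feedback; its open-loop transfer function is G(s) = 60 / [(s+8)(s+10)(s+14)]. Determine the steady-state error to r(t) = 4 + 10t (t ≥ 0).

infinity

No free integrators in G(s): this is a type 0 system. By superposition:
  • 4: e_ss = 4/(1+K_p) with K_p=3/56 → 224/59.
  • 10t: a type-0 system cannot track it, e_ss → ∞.
The unbounded component dominates.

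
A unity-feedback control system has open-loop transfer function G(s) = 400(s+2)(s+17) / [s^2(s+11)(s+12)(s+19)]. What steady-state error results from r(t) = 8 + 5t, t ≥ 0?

Two free integrators in G(s): this is a type 2 system. Taking each input component in turn:
  • 8: tracked with zero error.
  • 5t: tracked with zero error.
Total e_ss = 0.

0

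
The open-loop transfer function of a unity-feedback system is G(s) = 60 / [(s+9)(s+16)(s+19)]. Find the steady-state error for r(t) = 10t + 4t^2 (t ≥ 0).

System type = 0 (no poles at s=0). Treating each term separately:
  • 10t: a type-0 system cannot track it, e_ss → ∞.
  • 4t^2: a type-0 system cannot track it, e_ss → ∞.
The unbounded component dominates.

infinity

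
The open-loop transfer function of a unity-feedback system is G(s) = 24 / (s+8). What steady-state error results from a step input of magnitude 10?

2.5

System type = 0 (no poles at s=0).
K_p = lim_{s→0} G(s) = 24 / (8) = 3.
e_ss = 10/(1 + K_p) = 10/4 = 2.5.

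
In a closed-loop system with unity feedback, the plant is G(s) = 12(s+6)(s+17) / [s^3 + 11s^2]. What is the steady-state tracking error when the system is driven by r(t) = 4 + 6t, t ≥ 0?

0

Lowest-order denominator term is 11s^2, so the open loop has 2 poles at the origin → type 2 system. Taking each input component in turn:
  • 4: tracked with zero error.
  • 6t: tracked with zero error.
Total e_ss = 0.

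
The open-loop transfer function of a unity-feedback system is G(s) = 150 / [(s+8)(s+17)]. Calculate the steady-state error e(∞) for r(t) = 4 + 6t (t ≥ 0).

The open loop has no poles at the origin → type 0 system. By superposition:
  • 4: e_ss = 4/(1+K_p) with K_p=75/68 → 272/143.
  • 6t: a type-0 system cannot track it, e_ss → ∞.
The unbounded component dominates.

infinity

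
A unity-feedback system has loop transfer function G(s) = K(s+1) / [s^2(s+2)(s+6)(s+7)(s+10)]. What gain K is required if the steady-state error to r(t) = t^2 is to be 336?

5

Two free integrators in G(s): this is a type 2 system.
K_a = lim_{s→0} s^2·G(s) = K·1 / (2·6·7·10) = (1/840)·K.
e_ss = 2/K_a = 336 ⇒ K_a = 1/168 ⇒ K = (1/168)/(1/840) = 5.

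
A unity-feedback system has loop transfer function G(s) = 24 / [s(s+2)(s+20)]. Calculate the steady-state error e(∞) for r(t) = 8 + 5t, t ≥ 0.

25/3

G(s) has one factor of s in the denominator, so the system is type 1. By superposition:
  • 8: tracked with zero error.
  • 5t: e_ss = 5/K_v with K_v=0.6 → 25/3.
Total e_ss = 25/3.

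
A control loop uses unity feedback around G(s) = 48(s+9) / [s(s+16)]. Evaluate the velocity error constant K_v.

System type = 1 (one pole at s=0).
K_v = lim_{s→0} s·G(s) = 48·9 / (16) = 27.

27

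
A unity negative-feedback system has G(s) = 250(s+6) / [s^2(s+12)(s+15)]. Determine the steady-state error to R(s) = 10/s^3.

Two free integrators in G(s): this is a type 2 system.
K_a = lim_{s→0} s^2·G(s) = 250·6 / (12·15) = 25/3.
r(t) = 5t^2 gives R(s) = 10/s^3.
e_ss = 10/K_a = 10/(25/3) = 1.2.

1.2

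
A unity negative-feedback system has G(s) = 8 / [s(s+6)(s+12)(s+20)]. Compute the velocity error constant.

1/180

G(s) has one factor of s in the denominator, so the system is type 1.
K_v = lim_{s→0} s·G(s) = 8 / (6·12·20) = 1/180.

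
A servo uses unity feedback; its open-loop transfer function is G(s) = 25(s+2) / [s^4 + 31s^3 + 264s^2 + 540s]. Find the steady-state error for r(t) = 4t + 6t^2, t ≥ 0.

infinity

The denominator has no term below 540s — 1 pole at s=0, type 1. Treating each term separately:
  • 4t: e_ss = 4/K_v with K_v=5/54 → 43.2.
  • 6t^2: a type-1 system cannot track it, e_ss → ∞.
The unbounded component dominates.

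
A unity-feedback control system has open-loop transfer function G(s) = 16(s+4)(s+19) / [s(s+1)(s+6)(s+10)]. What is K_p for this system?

infinity

K_p = lim_{s→0} G(s); with 1 pole at the origin the limit diverges, so K_p = ∞.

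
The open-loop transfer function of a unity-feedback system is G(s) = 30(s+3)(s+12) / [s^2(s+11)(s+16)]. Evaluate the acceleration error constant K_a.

System type = 2 (two poles at s=0).
K_a = lim_{s→0} s^2·G(s) = 30·3·12 / (11·16) = 135/22.

135/22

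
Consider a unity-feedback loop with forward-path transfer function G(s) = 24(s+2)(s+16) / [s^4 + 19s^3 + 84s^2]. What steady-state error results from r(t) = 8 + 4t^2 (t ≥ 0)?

The denominator has no term below 84s^2 — 2 poles at s=0, type 2. Treating each term separately:
  • 8: tracked with zero error.
  • 4t^2: e_ss = 8/K_a with K_a=64/7 → 0.875.
Total e_ss = 0.875.

0.875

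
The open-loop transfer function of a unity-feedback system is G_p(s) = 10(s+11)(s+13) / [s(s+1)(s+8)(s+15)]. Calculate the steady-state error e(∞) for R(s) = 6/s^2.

One free integrator in G_p(s): this is a type 1 system.
K_v = lim_{s→0} s·G_p(s) = 10·11·13 / (1·8·15) = 143/12.
e_ss = 6/K_v = 6/(143/12) = 72/143.

72/143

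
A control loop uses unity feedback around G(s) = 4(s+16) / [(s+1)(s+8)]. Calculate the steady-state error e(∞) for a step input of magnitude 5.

5/9

No free integrators in G(s): this is a type 0 system.
K_p = lim_{s→0} G(s) = 4·16 / (1·8) = 8.
e_ss = 5/(1 + K_p) = 5/9.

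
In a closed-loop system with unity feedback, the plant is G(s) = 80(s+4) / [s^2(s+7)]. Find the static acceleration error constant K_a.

320/7

The open loop has two poles at the origin → type 2 system.
K_a = lim_{s→0} s^2·G(s) = 80·4 / (7) = 320/7.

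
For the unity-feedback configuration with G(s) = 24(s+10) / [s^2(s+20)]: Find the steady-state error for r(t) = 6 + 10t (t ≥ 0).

The open loop has two poles at the origin → type 2 system. Treating each term separately:
  • 6: tracked with zero error.
  • 10t: tracked with zero error.
Total e_ss = 0.

0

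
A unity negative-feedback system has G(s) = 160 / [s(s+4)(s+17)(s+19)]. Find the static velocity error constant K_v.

One free integrator in G(s): this is a type 1 system.
K_v = lim_{s→0} s·G(s) = 160 / (4·17·19) = 40/323.

40/323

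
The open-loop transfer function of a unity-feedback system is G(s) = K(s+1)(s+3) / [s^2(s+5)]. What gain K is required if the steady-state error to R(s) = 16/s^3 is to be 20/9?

The open loop has two poles at the origin → type 2 system.
K_a = lim_{s→0} s^2·G(s) = K·1·3 / (5) = 0.6·K.
e_ss = 16/K_a = 20/9 ⇒ K_a = 7.2 ⇒ K = 7.2/0.6 = 12.

12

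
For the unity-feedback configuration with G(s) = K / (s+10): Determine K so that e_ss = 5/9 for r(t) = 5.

80

The open loop has no poles at the origin → type 0 system.
K_p = lim_{s→0} G(s) = K / (10) = 0.1·K.
e_ss = 5/(1 + K_p) = 5/9 ⇒ 1 + 0.1·K = 9 ⇒ K = 80.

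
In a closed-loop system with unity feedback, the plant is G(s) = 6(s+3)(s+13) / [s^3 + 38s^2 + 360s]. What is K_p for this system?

K_p = lim_{s→0} G(s); with 1 pole at the origin the limit diverges, so K_p = ∞.

infinity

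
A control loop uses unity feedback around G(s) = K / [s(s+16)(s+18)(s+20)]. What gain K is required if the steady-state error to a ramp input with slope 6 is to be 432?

System type = 1 (one pole at s=0).
K_v = lim_{s→0} s·G(s) = K / (16·18·20) = (1/5760)·K.
e_ss = 6/K_v = 432 ⇒ K_v = 1/72 ⇒ K = (1/72)/(1/5760) = 80.

80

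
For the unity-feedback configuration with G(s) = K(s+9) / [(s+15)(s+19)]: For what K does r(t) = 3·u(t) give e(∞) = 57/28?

G(s) has no factors of s in the denominator, so the system is type 0.
K_p = lim_{s→0} G(s) = K·9 / (15·19) = (3/95)·K.
e_ss = 3/(1 + K_p) = 57/28 ⇒ 1 + (3/95)·K = 28/19 ⇒ K = 15.

15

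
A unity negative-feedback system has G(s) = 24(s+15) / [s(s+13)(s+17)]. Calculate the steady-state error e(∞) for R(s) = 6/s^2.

221/60

System type = 1 (one pole at s=0).
K_v = lim_{s→0} s·G(s) = 24·15 / (13·17) = 360/221.
e_ss = 6/K_v = 6/(360/221) = 221/60.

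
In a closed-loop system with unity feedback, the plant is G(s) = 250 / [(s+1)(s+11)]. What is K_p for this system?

250/11

G(s) has no factors of s in the denominator, so the system is type 0.
K_p = lim_{s→0} G(s) = 250 / (1·11) = 250/11.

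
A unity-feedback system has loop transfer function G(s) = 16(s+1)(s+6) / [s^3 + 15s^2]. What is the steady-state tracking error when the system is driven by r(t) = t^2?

0.3125

Factoring s^2 from the denominator leaves a polynomial with constant term 15, so the system is type 2.
K_a = lim_{s→0} s^2·G(s) = 16·1·6 / 15 = 6.4.
r(t) = t^2 gives R(s) = 2/s^3.
e_ss = 2/K_a = 2/6.4 = 0.3125.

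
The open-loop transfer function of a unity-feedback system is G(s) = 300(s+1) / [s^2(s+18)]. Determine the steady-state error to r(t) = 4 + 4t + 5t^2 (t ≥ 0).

Two free integrators in G(s): this is a type 2 system. By superposition:
  • 4: tracked with zero error.
  • 4t: tracked with zero error.
  • 5t^2: e_ss = 10/K_a with K_a=50/3 → 0.6.
Total e_ss = 0.6.

0.6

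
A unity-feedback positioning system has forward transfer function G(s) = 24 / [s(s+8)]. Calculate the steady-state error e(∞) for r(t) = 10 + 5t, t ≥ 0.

System type = 1 (one pole at s=0). By superposition:
  • 10: tracked with zero error.
  • 5t: e_ss = 5/K_v with K_v=3 → 5/3.
Total e_ss = 5/3.

5/3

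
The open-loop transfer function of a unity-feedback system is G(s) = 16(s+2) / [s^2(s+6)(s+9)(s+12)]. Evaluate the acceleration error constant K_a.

System type = 2 (two poles at s=0).
K_a = lim_{s→0} s^2·G(s) = 16·2 / (6·9·12) = 4/81.

4/81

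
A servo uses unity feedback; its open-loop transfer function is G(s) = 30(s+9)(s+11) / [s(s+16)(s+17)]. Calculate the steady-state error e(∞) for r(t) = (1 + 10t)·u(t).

272/297

One free integrator in G(s): this is a type 1 system. Taking each input component in turn:
  • 1: tracked with zero error.
  • 10t: e_ss = 10/K_v with K_v=1485/136 → 272/297.
Total e_ss = 272/297.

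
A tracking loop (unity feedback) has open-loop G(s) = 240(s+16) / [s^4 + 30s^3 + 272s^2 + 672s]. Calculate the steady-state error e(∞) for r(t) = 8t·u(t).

1.4

The denominator has no term below 672s — 1 pole at s=0, type 1.
K_v = lim_{s→0} s·G(s) = 240·16 / 672 = 40/7.
e_ss = 8/K_v = 8/(40/7) = 1.4.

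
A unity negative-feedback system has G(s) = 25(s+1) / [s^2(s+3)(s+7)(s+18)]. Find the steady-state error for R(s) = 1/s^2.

0

The open loop has two poles at the origin → type 2 system.
K_v = ∞ for a type-2 system; e_ss to a ramp is zero.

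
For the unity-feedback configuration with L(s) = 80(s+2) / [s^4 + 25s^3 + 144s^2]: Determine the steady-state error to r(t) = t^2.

Factoring s^2 from the denominator leaves a polynomial with constant term 144, so the system is type 2.
K_a = lim_{s→0} s^2·L(s) = 80·2 / 144 = 10/9.
r(t) = t^2 gives R(s) = 2/s^3.
e_ss = 2/K_a = 2/(10/9) = 1.8.

1.8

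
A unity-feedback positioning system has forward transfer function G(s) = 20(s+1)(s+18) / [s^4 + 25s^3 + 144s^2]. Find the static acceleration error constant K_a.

2.5

Lowest-order denominator term is 144s^2, so the open loop has 2 poles at the origin → type 2 system.
K_a = lim_{s→0} s^2·G(s) = 20·1·18 / 144 = 2.5.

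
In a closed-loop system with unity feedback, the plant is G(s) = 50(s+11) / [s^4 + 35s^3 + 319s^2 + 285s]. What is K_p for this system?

K_p = lim_{s→0} G(s); with 1 pole at the origin the limit diverges, so K_p = ∞.

infinity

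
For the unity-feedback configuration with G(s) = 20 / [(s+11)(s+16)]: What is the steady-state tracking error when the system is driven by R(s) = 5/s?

The open loop has no poles at the origin → type 0 system.
K_p = lim_{s→0} G(s) = 20 / (11·16) = 5/44.
e_ss = 5/(1 + K_p) = 5/(49/44) = 220/49.

220/49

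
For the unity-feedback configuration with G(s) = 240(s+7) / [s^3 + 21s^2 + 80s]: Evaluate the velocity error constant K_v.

21

The denominator has no term below 80s — 1 pole at s=0, type 1.
K_v = lim_{s→0} s·G(s) = 240·7 / 80 = 21.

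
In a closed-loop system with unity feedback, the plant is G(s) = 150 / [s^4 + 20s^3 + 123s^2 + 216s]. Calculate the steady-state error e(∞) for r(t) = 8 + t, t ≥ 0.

The denominator has no term below 216s — 1 pole at s=0, type 1. Taking each input component in turn:
  • 8: tracked with zero error.
  • t: e_ss = 1/K_v with K_v=25/36 → 1.44.
Total e_ss = 1.44.

1.44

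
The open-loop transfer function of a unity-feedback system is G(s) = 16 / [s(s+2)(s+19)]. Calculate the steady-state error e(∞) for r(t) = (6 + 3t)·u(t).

System type = 1 (one pole at s=0). By superposition:
  • 6: tracked with zero error.
  • 3t: e_ss = 3/K_v with K_v=8/19 → 7.125.
Total e_ss = 7.125.

7.125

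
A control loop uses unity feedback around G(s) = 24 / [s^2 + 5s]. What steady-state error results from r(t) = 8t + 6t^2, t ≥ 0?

Lowest-order denominator term is 5s, so the open loop has 1 pole at the origin → type 1 system. Treating each term separately:
  • 8t: e_ss = 8/K_v with K_v=4.8 → 5/3.
  • 6t^2: a type-1 system cannot track it, e_ss → ∞.
The unbounded component dominates.

infinity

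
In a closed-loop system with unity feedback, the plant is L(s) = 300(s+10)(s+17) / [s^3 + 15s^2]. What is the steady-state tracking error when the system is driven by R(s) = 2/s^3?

The denominator has no term below 15s^2 — 2 poles at s=0, type 2.
K_a = lim_{s→0} s^2·L(s) = 300·10·17 / 15 = 3400.
r(t) = t^2 gives R(s) = 2/s^3.
e_ss = 2/K_a = 2/3400 = 1/1700.

1/1700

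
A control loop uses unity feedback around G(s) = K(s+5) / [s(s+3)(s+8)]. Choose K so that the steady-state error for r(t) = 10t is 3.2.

One free integrator in G(s): this is a type 1 system.
K_v = lim_{s→0} s·G(s) = K·5 / (3·8) = (5/24)·K.
e_ss = 10/K_v = 3.2 ⇒ K_v = 3.125 ⇒ K = 3.125/(5/24) = 15.

15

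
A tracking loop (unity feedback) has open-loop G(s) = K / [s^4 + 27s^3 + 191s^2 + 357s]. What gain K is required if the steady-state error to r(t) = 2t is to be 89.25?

8

Lowest-order denominator term is 357s, so the open loop has 1 pole at the origin → type 1 system.
K_v = lim_{s→0} s·G(s) = K / 357 = (1/357)·K.
e_ss = 2/K_v = 89.25 ⇒ K_v = 8/357 ⇒ K = (8/357)/(1/357) = 8.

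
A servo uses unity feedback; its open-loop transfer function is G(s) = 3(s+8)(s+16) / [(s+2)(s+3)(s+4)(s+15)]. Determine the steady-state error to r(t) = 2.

The open loop has no poles at the origin → type 0 system.
K_p = lim_{s→0} G(s) = 3·8·16 / (2·3·4·15) = 16/15.
e_ss = 2/(1 + K_p) = 2/(31/15) = 30/31.

30/31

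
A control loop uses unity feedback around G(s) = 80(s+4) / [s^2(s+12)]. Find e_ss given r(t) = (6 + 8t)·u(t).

System type = 2 (two poles at s=0). Treating each term separately:
  • 6: tracked with zero error.
  • 8t: tracked with zero error.
Total e_ss = 0.

0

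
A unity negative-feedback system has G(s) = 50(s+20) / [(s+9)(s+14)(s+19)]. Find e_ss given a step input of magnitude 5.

System type = 0 (no poles at s=0).
K_p = lim_{s→0} G(s) = 50·20 / (9·14·19) = 500/1197.
e_ss = 5/(1 + K_p) = 5/(1697/1197) = 5985/1697.

5985/1697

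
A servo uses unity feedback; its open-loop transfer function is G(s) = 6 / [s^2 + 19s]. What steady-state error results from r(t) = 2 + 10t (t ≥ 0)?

95/3

Factoring s from the denominator leaves a polynomial with constant term 19, so the system is type 1. Taking each input component in turn:
  • 2: tracked with zero error.
  • 10t: e_ss = 10/K_v with K_v=6/19 → 95/3.
Total e_ss = 95/3.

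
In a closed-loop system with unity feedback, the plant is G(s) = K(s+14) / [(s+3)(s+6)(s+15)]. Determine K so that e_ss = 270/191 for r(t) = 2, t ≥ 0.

8

System type = 0 (no poles at s=0).
K_p = lim_{s→0} G(s) = K·14 / (3·6·15) = (7/135)·K.
e_ss = 2/(1 + K_p) = 270/191 ⇒ 1 + (7/135)·K = 191/135 ⇒ K = 8.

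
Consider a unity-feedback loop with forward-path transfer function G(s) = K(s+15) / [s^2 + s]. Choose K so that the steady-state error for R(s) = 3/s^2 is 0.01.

20

Lowest-order denominator term is s, so the open loop has 1 pole at the origin → type 1 system.
K_v = lim_{s→0} s·G(s) = K·15 / 1 = 15·K.
e_ss = 3/K_v = 0.01 ⇒ K_v = 300 ⇒ K = 300/15 = 20.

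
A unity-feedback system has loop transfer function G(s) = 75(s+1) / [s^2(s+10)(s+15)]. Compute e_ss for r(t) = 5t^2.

20

System type = 2 (two poles at s=0).
K_a = lim_{s→0} s^2·G(s) = 75·1 / (10·15) = 0.5.
r(t) = 5t^2 gives R(s) = 10/s^3.
e_ss = 10/K_a = 10/0.5 = 20.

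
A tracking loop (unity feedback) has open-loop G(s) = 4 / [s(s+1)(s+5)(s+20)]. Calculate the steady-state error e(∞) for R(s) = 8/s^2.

200

One free integrator in G(s): this is a type 1 system.
K_v = lim_{s→0} s·G(s) = 4 / (1·5·20) = 0.04.
e_ss = 8/K_v = 8/0.04 = 200.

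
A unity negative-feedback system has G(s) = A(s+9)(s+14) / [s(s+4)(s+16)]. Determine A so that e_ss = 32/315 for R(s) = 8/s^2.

One free integrator in G(s): this is a type 1 system.
K_v = lim_{s→0} s·G(s) = A·9·14 / (4·16) = (63/32)·A.
e_ss = 8/K_v = 32/315 ⇒ K_v = 78.75 ⇒ A = 78.75/(63/32) = 40.

40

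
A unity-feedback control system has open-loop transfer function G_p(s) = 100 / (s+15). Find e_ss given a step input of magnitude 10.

30/23

No free integrators in G_p(s): this is a type 0 system.
K_p = lim_{s→0} G_p(s) = 100 / (15) = 20/3.
e_ss = 10/(1 + K_p) = 10/(23/3) = 30/23.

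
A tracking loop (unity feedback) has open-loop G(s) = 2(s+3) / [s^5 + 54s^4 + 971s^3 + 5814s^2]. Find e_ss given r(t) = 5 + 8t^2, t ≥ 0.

15504

Lowest-order denominator term is 5814s^2, so the open loop has 2 poles at the origin → type 2 system. By superposition:
  • 5: tracked with zero error.
  • 8t^2: e_ss = 16/K_a with K_a=1/969 → 15504.
Total e_ss = 15504.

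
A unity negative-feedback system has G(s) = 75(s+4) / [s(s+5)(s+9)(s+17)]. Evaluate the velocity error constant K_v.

20/51

One free integrator in G(s): this is a type 1 system.
K_v = lim_{s→0} s·G(s) = 75·4 / (5·9·17) = 20/51.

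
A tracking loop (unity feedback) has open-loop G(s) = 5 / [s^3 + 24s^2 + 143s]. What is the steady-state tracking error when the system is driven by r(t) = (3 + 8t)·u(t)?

228.8

The denominator has no term below 143s — 1 pole at s=0, type 1. Treating each term separately:
  • 3: tracked with zero error.
  • 8t: e_ss = 8/K_v with K_v=5/143 → 228.8.
Total e_ss = 228.8.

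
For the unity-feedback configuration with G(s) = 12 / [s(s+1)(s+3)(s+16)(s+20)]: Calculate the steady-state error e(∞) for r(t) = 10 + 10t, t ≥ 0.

G(s) has one factor of s in the denominator, so the system is type 1. Treating each term separately:
  • 10: tracked with zero error.
  • 10t: e_ss = 10/K_v with K_v=0.0125 → 800.
Total e_ss = 800.

800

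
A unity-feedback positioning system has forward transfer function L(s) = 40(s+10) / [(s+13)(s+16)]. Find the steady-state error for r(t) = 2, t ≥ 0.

No free integrators in L(s): this is a type 0 system.
K_p = lim_{s→0} L(s) = 40·10 / (13·16) = 25/13.
e_ss = 2/(1 + K_p) = 2/(38/13) = 13/19.

13/19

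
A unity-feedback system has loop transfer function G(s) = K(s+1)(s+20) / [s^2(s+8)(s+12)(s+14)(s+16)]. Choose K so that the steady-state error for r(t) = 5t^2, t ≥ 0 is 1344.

The open loop has two poles at the origin → type 2 system.
K_a = lim_{s→0} s^2·G(s) = K·1·20 / (8·12·14·16) = (5/5376)·K.
e_ss = 10/K_a = 1344 ⇒ K_a = 5/672 ⇒ K = (5/672)/(5/5376) = 8.

8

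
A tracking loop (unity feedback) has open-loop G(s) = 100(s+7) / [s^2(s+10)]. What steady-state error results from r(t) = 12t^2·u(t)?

12/35

G(s) has two factors of s in the denominator, so the system is type 2.
K_a = lim_{s→0} s^2·G(s) = 100·7 / (10) = 70.
r(t) = 12t^2 gives R(s) = 24/s^3.
e_ss = 24/K_a = 24/70 = 12/35.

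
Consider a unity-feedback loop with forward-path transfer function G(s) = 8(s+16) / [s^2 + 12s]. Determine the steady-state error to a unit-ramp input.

3/32

The denominator has no term below 12s — 1 pole at s=0, type 1.
K_v = lim_{s→0} s·G(s) = 8·16 / 12 = 32/3.
e_ss = 1/K_v = 1/(32/3) = 3/32.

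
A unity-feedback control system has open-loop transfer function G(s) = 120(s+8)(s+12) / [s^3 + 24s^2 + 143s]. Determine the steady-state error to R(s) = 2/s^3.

Lowest-order denominator term is 143s, so the open loop has 1 pole at the origin → type 1 system.
K_a = lim_{s→0} s^2·G(s) = 0; the steady-state error to this parabolic input grows without bound.

infinity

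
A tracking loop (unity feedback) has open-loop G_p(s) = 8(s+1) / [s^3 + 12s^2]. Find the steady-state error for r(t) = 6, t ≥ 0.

0

Lowest-order denominator term is 12s^2, so the open loop has 2 poles at the origin → type 2 system.
K_p = ∞ for a type-2 system; e_ss to a step is zero.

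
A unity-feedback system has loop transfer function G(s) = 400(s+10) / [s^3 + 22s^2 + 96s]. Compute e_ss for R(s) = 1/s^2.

0.024

Lowest-order denominator term is 96s, so the open loop has 1 pole at the origin → type 1 system.
K_v = lim_{s→0} s·G(s) = 400·10 / 96 = 125/3.
e_ss = 1/K_v = 1/(125/3) = 0.024.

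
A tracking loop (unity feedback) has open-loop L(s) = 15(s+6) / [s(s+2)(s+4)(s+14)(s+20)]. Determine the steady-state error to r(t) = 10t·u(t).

2240/9

The open loop has one pole at the origin → type 1 system.
K_v = lim_{s→0} s·L(s) = 15·6 / (2·4·14·20) = 9/224.
e_ss = 10/K_v = 10/(9/224) = 2240/9.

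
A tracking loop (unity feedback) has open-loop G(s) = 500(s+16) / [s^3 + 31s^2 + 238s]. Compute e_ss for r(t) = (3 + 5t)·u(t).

119/800

Factoring s from the denominator leaves a polynomial with constant term 238, so the system is type 1. Taking each input component in turn:
  • 3: tracked with zero error.
  • 5t: e_ss = 5/K_v with K_v=4000/119 → 119/800.
Total e_ss = 119/800.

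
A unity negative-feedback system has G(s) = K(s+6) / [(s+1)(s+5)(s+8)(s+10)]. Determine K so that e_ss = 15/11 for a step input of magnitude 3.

80

System type = 0 (no poles at s=0).
K_p = lim_{s→0} G(s) = K·6 / (1·5·8·10) = 0.015·K.
e_ss = 3/(1 + K_p) = 15/11 ⇒ 1 + 0.015·K = 2.2 ⇒ K = 80.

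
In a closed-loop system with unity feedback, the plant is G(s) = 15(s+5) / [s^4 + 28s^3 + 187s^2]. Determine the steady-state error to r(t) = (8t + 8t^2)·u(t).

Factoring s^2 from the denominator leaves a polynomial with constant term 187, so the system is type 2. Taking each input component in turn:
  • 8t: tracked with zero error.
  • 8t^2: e_ss = 16/K_a with K_a=75/187 → 2992/75.
Total e_ss = 2992/75.

2992/75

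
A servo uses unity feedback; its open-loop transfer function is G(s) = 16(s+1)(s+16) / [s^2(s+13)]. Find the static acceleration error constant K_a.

The open loop has two poles at the origin → type 2 system.
K_a = lim_{s→0} s^2·G(s) = 16·1·16 / (13) = 256/13.

256/13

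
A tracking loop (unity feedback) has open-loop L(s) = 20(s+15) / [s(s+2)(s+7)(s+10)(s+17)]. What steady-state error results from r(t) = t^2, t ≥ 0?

L(s) has one factor of s in the denominator, so the system is type 1.
For a type-1 system K_a = 0, so e_ss to a parabolic input is unbounded.

infinity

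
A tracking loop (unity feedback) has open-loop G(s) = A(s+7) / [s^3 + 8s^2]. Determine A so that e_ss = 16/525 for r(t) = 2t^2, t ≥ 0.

150

Factoring s^2 from the denominator leaves a polynomial with constant term 8, so the system is type 2.
K_a = lim_{s→0} s^2·G(s) = A·7 / 8 = 0.875·A.
e_ss = 4/K_a = 16/525 ⇒ K_a = 131.25 ⇒ A = 131.25/0.875 = 150.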